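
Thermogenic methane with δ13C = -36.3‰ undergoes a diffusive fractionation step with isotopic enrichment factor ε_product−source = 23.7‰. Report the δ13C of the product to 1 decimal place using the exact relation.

-13.5‰

Exactly, δ_product = (δ_source + 1000)·(ε/1000 + 1) − 1000.
δ_product = (-36.3 + 1000) × (23.7/1000 + 1) − 1000
δ_product = -13.46‰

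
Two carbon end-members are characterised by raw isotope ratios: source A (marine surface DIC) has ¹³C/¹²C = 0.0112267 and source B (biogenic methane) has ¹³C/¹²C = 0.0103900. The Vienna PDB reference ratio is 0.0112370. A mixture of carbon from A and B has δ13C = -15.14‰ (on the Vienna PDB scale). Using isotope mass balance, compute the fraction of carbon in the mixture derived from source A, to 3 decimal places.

δ_A = (0.0112267/0.0112370 − 1)×1000 = (0.999083 − 1)×1000 = -0.917‰
δ_B = (0.0103900/0.0112370 − 1)×1000 = (0.924624 − 1)×1000 = -75.376‰
f_A = (δ_mix − δ_B)/(δ_A − δ_B) = (-15.14 − (-75.376))/(-0.917 − (-75.376))
f_A = 60.236 / 74.459 = 0.8090

0.809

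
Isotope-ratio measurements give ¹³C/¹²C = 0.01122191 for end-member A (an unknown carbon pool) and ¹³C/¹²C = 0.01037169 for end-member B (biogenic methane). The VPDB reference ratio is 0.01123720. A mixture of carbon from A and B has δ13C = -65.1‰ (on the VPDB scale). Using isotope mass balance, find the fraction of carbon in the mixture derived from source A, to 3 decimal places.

δ_A = (0.01122191/0.01123720 − 1)×1000 = (0.998639 − 1)×1000 = -1.361‰
δ_B = (0.01037169/0.01123720 − 1)×1000 = (0.922978 − 1)×1000 = -77.022‰
f_A = (δ_mix − δ_B)/(δ_A − δ_B) = (-65.1 − (-77.022))/(-1.361 − (-77.022))
f_A = 11.922 / 75.661 = 0.1576

0.158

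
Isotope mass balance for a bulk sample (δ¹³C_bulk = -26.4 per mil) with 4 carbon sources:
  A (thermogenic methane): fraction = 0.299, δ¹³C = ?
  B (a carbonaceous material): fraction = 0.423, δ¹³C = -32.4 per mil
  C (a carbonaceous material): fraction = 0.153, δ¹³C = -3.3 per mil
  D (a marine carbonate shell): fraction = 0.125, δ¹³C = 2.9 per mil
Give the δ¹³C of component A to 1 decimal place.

-42.0 per mil

Isotope mass balance: δ_bulk = Σ fᵢ·δᵢ.
-26.4 = 0.299×δ_A + 0.423×(-32.4) + 0.153×(-3.3) + 0.125×(2.9)
0.299·δ_A = -26.4 − (-13.848) = -12.552
δ_A = -12.552 / 0.299 = -41.98 per mil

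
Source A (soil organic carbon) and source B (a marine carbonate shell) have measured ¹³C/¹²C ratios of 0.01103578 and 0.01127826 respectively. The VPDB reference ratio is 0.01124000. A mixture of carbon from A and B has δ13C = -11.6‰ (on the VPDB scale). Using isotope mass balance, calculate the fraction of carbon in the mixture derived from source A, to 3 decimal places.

0.695

δ_A = (0.01103578/0.01124000 − 1)×1000 = (0.981831 − 1)×1000 = -18.169‰
δ_B = (0.01127826/0.01124000 − 1)×1000 = (1.003404 − 1)×1000 = 3.404‰
f_A = (δ_mix − δ_B)/(δ_A − δ_B) = (-11.6 − (3.404))/(-18.169 − (3.404))
f_A = -15.004 / -21.573 = 0.6955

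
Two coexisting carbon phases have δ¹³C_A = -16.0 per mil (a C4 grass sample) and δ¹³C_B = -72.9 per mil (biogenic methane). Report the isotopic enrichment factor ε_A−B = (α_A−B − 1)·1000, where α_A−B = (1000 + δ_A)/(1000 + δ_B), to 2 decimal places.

α_A−B = (1000 + -16.0) / (1000 + -72.9) = 984.0 / 927.1 = 1.061374
ε_A−B = (1.061374 − 1) × 1000 = 61.374 per mil
(The approximation ε ≈ δ_A − δ_B would give 56.9 per mil.)

61.37 per mil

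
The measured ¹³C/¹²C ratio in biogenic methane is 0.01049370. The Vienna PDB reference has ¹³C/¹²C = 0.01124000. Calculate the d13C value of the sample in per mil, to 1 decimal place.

-66.4 per mil

d13C = (R_sample / R_standard − 1) × 1000
R_sample / R_standard = 0.01049370 / 0.01124000 = 0.933603
d13C = (0.933603 − 1) × 1000 = -66.40 per mil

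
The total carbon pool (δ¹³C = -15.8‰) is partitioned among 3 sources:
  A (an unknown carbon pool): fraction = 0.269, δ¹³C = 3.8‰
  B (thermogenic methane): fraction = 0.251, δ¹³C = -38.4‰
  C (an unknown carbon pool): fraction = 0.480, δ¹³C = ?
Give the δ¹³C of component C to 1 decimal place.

-15.0‰

Isotope mass balance: δ_bulk = Σ fᵢ·δᵢ.
-15.8 = 0.269×(3.8) + 0.251×(-38.4) + 0.480×δ_C
0.480·δ_C = -15.8 − (-8.616) = -7.184
δ_C = -7.184 / 0.480 = -14.97‰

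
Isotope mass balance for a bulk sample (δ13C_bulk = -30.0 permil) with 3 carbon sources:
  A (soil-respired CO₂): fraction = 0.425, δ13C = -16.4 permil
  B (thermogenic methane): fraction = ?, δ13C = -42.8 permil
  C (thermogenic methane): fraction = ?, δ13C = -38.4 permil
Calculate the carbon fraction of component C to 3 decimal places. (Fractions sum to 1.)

0.359

Let f_C and f_B be the unknown fractions; fractions sum to 1 so f_C + f_B = 0.575.
Mass balance: Σ fᵢ·δᵢ = δ_bulk ⇒ f_C·(-38.4) + f_B·(-42.8) = -30.0 − (-6.970) = -23.030
Substitute f_B = 0.575 − f_C:
f_C·(-38.4 − -42.8) = -23.030 − 0.575×(-42.8) = 1.580
f_C = 1.580 / 4.4 = 0.3591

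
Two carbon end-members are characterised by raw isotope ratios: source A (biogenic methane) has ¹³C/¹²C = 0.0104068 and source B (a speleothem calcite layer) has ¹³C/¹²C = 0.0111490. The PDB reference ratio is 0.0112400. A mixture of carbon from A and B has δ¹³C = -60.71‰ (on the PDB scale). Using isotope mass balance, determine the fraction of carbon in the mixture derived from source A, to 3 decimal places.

0.797

δ_A = (0.0104068/0.0112400 − 1)×1000 = (0.925872 − 1)×1000 = -74.128‰
δ_B = (0.0111490/0.0112400 − 1)×1000 = (0.991904 − 1)×1000 = -8.096‰
f_A = (δ_mix − δ_B)/(δ_A − δ_B) = (-60.71 − (-8.096))/(-74.128 − (-8.096))
f_A = -52.614 / -66.032 = 0.7968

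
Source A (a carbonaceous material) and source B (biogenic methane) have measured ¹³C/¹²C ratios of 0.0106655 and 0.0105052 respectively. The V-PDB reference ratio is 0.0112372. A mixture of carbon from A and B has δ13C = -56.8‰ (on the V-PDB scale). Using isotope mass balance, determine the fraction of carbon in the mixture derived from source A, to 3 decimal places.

δ_A = (0.0106655/0.0112372 − 1)×1000 = (0.949124 − 1)×1000 = -50.876‰
δ_B = (0.0105052/0.0112372 − 1)×1000 = (0.934859 − 1)×1000 = -65.141‰
f_A = (δ_mix − δ_B)/(δ_A − δ_B) = (-56.8 − (-65.141))/(-50.876 − (-65.141))
f_A = 8.341 / 14.265 = 0.5847

0.585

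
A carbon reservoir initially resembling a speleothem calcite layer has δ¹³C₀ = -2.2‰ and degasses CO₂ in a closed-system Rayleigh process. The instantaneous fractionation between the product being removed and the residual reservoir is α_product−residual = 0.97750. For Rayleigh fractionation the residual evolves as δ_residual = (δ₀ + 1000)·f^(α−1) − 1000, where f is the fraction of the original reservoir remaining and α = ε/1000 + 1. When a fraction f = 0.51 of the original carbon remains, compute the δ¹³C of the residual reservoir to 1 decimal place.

Rayleigh residual: δ_res = (δ₀ + 1000)·f^(α−1) − 1000
α − 1 = -0.02250
f^(α−1) = 0.51^(-0.02250) = 1.015266
δ_res = (-2.2 + 1000) × 1.015266 − 1000 = 1013.032 − 1000 = 13.03‰

13.0‰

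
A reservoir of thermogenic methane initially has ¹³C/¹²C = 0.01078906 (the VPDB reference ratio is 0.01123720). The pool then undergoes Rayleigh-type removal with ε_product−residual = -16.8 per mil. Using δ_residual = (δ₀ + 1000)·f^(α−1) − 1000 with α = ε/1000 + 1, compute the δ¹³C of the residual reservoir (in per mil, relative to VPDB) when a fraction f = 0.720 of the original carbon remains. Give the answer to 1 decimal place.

-34.6 per mil

δ₀ = (0.01078906/0.01123720 − 1)×1000 = (0.960120 − 1)×1000 = -39.880 per mil
α − 1 = ε/1000 = -0.0168
f^(α−1) = 0.720^(-0.0168) = 1.005534
δ_res = (-39.880 + 1000) × 1.005534 − 1000 = 965.433 − 1000 = -34.57 per mil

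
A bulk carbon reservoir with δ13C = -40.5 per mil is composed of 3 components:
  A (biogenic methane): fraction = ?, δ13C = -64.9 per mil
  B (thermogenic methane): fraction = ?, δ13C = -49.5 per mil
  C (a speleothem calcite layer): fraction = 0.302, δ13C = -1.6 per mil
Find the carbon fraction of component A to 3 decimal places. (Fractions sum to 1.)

0.355

Let f_A and f_B be the unknown fractions; fractions sum to 1 so f_A + f_B = 0.698.
Mass balance: Σ fᵢ·δᵢ = δ_bulk ⇒ f_A·(-64.9) + f_B·(-49.5) = -40.5 − (-0.483) = -40.017
Substitute f_B = 0.698 − f_A:
f_A·(-64.9 − -49.5) = -40.017 − 0.698×(-49.5) = -5.466
f_A = -5.466 / -15.4 = 0.3549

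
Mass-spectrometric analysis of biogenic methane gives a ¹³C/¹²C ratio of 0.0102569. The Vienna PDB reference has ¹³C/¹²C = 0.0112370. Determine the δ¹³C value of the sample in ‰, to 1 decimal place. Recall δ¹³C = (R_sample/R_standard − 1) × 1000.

-87.2‰

δ¹³C = (R_sample / R_standard − 1) × 1000
R_sample / R_standard = 0.0102569 / 0.0112370 = 0.912779
δ¹³C = (0.912779 − 1) × 1000 = -87.22‰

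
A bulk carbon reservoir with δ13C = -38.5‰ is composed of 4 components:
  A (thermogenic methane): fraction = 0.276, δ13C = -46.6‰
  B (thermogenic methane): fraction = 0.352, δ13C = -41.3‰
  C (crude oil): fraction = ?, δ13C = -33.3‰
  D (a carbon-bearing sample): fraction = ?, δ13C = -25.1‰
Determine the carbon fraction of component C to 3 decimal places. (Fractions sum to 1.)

0.215

Let f_C and f_D be the unknown fractions; fractions sum to 1 so f_C + f_D = 0.372.
Mass balance: Σ fᵢ·δᵢ = δ_bulk ⇒ f_C·(-33.3) + f_D·(-25.1) = -38.5 − (-27.399) = -11.101
Substitute f_D = 0.372 − f_C:
f_C·(-33.3 − -25.1) = -11.101 − 0.372×(-25.1) = -1.764
f_C = -1.764 / -8.2 = 0.2151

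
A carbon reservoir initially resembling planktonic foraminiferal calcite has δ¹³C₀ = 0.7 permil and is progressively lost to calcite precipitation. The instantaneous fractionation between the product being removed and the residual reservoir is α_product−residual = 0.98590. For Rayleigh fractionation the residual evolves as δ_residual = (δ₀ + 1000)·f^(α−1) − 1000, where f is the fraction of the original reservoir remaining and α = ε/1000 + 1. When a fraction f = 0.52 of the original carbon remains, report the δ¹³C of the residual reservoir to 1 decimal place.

Rayleigh residual: δ_res = (δ₀ + 1000)·f^(α−1) − 1000
α − 1 = -0.01410
f^(α−1) = 0.52^(-0.01410) = 1.009263
δ_res = (0.7 + 1000) × 1.009263 − 1000 = 1009.969 − 1000 = 9.97 permil

10.0 permil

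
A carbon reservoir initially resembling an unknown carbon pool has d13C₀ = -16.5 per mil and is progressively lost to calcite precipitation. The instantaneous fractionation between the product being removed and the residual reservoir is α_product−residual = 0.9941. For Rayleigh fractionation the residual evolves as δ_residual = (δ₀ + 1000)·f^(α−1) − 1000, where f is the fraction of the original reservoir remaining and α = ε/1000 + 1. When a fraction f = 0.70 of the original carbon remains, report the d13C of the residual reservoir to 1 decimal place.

Rayleigh residual: δ_res = (δ₀ + 1000)·f^(α−1) − 1000
α − 1 = -0.00590
f^(α−1) = 0.70^(-0.00590) = 1.002107
δ_res = (-16.5 + 1000) × 1.002107 − 1000 = 985.572 − 1000 = -14.43 per mil

-14.4 per mil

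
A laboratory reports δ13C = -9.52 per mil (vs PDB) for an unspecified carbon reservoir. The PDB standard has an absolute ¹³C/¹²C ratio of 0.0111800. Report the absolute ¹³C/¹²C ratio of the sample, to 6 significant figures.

0.0110736

R_sample = R_standard × (δ13C/1000 + 1)
R_sample = 0.0111800 × (-9.52/1000 + 1) = 0.0111800 × 0.990480
R_sample = 0.0110736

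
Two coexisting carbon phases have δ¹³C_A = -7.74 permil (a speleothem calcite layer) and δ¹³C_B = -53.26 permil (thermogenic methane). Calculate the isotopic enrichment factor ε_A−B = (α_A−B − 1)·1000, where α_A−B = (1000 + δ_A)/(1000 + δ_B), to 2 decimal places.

48.08 permil

α_A−B = (1000 + -7.74) / (1000 + -53.26) = 992.26 / 946.74 = 1.048081
ε_A−B = (1.048081 − 1) × 1000 = 48.081 permil
(The approximation ε ≈ δ_A − δ_B would give 45.52 permil.)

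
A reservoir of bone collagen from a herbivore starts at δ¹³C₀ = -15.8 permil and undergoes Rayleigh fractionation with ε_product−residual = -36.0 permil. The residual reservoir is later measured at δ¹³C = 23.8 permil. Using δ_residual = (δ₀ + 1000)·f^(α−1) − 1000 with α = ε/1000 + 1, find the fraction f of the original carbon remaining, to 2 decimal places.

α − 1 = ε/1000 = -0.0360
(δ_res + 1000)/(δ₀ + 1000) = (23.8 + 1000)/(-15.8 + 1000) = 1023.8/984.2 = 1.040236
f = 1.040236^(1/-0.0360) = exp(ln(1.040236)/-0.0360) = exp(0.03945/-0.0360)
f = exp(-1.0958) = 0.3343

0.33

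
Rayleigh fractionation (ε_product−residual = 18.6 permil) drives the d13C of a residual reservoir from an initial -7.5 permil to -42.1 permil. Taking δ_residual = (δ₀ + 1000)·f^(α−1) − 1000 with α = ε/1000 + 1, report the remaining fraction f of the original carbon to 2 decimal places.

0.15

α − 1 = ε/1000 = 0.0186
(δ_res + 1000)/(δ₀ + 1000) = (-42.1 + 1000)/(-7.5 + 1000) = 957.9/992.5 = 0.965139
f = 0.965139^(1/0.0186) = exp(ln(0.965139)/0.0186) = exp(-0.03548/0.0186)
f = exp(-1.9077) = 0.1484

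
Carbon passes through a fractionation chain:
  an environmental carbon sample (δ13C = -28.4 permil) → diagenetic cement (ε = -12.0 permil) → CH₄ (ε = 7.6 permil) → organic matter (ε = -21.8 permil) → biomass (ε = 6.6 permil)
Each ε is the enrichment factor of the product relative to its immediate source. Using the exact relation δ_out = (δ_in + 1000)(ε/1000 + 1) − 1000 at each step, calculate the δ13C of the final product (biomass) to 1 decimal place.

-47.6 permil

step 1: δ = (-28.40 + 1000)·(-12.0/1000 + 1) − 1000 = -40.06 permil
step 2: δ = (-40.06 + 1000)·(7.6/1000 + 1) − 1000 = -32.76 permil
step 3: δ = (-32.76 + 1000)·(-21.8/1000 + 1) − 1000 = -53.85 permil
step 4: δ = (-53.85 + 1000)·(6.6/1000 + 1) − 1000 = -47.60 permil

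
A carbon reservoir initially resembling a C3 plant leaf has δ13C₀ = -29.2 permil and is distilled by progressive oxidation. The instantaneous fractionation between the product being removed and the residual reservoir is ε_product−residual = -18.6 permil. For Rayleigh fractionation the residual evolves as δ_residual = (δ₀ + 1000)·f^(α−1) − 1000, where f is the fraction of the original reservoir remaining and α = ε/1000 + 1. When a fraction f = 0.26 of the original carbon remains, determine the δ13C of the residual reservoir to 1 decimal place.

-4.6 permil

Rayleigh residual: δ_res = (δ₀ + 1000)·f^(α−1) − 1000
α = ε/1000 + 1 = 0.98140, so α − 1 = -0.01860
f^(α−1) = 0.26^(-0.01860) = 1.025372
δ_res = (-29.2 + 1000) × 1.025372 − 1000 = 995.431 − 1000 = -4.57 permil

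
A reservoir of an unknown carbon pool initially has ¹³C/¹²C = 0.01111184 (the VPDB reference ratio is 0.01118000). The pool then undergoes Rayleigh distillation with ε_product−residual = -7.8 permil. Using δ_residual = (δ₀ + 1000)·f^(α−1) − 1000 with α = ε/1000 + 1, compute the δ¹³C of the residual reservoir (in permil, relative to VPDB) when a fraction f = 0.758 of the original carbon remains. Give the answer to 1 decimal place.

δ₀ = (0.01111184/0.01118000 − 1)×1000 = (0.993903 − 1)×1000 = -6.097 permil
α − 1 = ε/1000 = -0.0078
f^(α−1) = 0.758^(-0.0078) = 1.002163
δ_res = (-6.097 + 1000) × 1.002163 − 1000 = 996.054 − 1000 = -3.95 permil

-3.9 permil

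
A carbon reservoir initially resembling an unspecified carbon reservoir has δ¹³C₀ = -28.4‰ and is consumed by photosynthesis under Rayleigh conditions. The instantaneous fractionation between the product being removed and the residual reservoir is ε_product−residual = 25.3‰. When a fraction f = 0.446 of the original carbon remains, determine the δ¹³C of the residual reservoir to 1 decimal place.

Rayleigh residual: δ_res = (δ₀ + 1000)·f^(α−1) − 1000
α = ε/1000 + 1 = 1.02530, so α − 1 = 0.02530
f^(α−1) = 0.446^(0.02530) = 0.979779
δ_res = (-28.4 + 1000) × 0.979779 − 1000 = 951.953 − 1000 = -48.05‰

-48.0‰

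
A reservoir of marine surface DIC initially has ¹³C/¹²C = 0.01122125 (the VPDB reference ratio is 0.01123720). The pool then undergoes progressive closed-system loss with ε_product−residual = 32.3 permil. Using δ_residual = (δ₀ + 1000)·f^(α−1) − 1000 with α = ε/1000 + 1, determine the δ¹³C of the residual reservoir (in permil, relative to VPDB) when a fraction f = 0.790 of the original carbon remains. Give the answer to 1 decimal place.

-9.0 permil

δ₀ = (0.01122125/0.01123720 − 1)×1000 = (0.998581 − 1)×1000 = -1.419 permil
α − 1 = ε/1000 = 0.0323
f^(α−1) = 0.790^(0.0323) = 0.992415
δ_res = (-1.419 + 1000) × 0.992415 − 1000 = 991.006 − 1000 = -8.99 permil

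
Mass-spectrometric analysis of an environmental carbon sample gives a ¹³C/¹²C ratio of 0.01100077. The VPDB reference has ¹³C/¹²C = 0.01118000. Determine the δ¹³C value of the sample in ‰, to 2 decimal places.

δ¹³C = (R_sample / R_standard − 1) × 1000
R_sample / R_standard = 0.01100077 / 0.01118000 = 0.983969
δ¹³C = (0.983969 − 1) × 1000 = -16.031‰

-16.03‰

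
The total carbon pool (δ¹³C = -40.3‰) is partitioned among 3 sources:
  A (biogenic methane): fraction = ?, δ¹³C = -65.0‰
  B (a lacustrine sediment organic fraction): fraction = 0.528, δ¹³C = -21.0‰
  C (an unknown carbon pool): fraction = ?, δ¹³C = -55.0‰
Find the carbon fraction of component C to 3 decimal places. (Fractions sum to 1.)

0.147

Let f_C and f_A be the unknown fractions; fractions sum to 1 so f_C + f_A = 0.472.
Mass balance: Σ fᵢ·δᵢ = δ_bulk ⇒ f_C·(-55.0) + f_A·(-65.0) = -40.3 − (-11.088) = -29.212
Substitute f_A = 0.472 − f_C:
f_C·(-55.0 − -65.0) = -29.212 − 0.472×(-65.0) = 1.468
f_C = 1.468 / 10.0 = 0.1468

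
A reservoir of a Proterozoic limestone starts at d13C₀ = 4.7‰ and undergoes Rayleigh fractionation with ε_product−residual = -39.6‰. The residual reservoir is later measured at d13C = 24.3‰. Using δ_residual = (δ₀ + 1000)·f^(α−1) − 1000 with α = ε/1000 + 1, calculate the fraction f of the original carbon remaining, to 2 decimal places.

0.61

α − 1 = ε/1000 = -0.0396
(δ_res + 1000)/(δ₀ + 1000) = (24.3 + 1000)/(4.7 + 1000) = 1024.3/1004.7 = 1.019508
f = 1.019508^(1/-0.0396) = exp(ln(1.019508)/-0.0396) = exp(0.01932/-0.0396)
f = exp(-0.4879) = 0.6139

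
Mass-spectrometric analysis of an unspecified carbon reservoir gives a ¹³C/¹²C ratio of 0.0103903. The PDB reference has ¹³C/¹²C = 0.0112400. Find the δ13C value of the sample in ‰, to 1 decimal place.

-75.6‰

δ13C = (R_sample / R_standard − 1) × 1000
R_sample / R_standard = 0.0103903 / 0.0112400 = 0.924404
δ13C = (0.924404 − 1) × 1000 = -75.60‰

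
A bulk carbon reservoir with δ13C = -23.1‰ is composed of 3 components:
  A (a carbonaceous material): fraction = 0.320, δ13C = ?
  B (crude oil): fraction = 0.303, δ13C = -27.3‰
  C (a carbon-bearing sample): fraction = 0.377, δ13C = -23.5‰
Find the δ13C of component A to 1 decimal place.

-18.7‰

Isotope mass balance: δ_bulk = Σ fᵢ·δᵢ.
-23.1 = 0.320×δ_A + 0.303×(-27.3) + 0.377×(-23.5)
0.320·δ_A = -23.1 − (-17.131) = -5.969
δ_A = -5.969 / 0.320 = -18.65‰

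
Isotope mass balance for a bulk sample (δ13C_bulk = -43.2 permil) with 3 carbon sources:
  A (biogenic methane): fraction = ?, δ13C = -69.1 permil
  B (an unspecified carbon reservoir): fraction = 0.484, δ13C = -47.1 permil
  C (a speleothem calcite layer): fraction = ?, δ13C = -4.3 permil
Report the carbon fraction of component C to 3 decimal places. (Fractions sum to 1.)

Let f_C and f_A be the unknown fractions; fractions sum to 1 so f_C + f_A = 0.516.
Mass balance: Σ fᵢ·δᵢ = δ_bulk ⇒ f_C·(-4.3) + f_A·(-69.1) = -43.2 − (-22.796) = -20.404
Substitute f_A = 0.516 − f_C:
f_C·(-4.3 − -69.1) = -20.404 − 0.516×(-69.1) = 15.252
f_C = 15.252 / 64.8 = 0.2354

0.235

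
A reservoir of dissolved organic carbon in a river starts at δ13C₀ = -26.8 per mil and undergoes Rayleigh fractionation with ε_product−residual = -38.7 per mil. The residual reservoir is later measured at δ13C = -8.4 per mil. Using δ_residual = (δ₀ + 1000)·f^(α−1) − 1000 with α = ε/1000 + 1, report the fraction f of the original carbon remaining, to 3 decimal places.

α − 1 = ε/1000 = -0.0387
(δ_res + 1000)/(δ₀ + 1000) = (-8.4 + 1000)/(-26.8 + 1000) = 991.6/973.2 = 1.018907
f = 1.018907^(1/-0.0387) = exp(ln(1.018907)/-0.0387) = exp(0.01873/-0.0387)
f = exp(-0.4840) = 0.6163

0.616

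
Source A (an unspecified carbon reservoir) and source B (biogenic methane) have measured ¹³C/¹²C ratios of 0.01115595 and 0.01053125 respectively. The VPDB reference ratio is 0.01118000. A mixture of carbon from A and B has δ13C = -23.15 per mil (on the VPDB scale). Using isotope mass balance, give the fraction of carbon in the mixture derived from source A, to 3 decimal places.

δ_A = (0.01115595/0.01118000 − 1)×1000 = (0.997849 − 1)×1000 = -2.151 per mil
δ_B = (0.01053125/0.01118000 − 1)×1000 = (0.941972 − 1)×1000 = -58.028 per mil
f_A = (δ_mix − δ_B)/(δ_A − δ_B) = (-23.15 − (-58.028))/(-2.151 − (-58.028))
f_A = 34.878 / 55.877 = 0.6242

0.624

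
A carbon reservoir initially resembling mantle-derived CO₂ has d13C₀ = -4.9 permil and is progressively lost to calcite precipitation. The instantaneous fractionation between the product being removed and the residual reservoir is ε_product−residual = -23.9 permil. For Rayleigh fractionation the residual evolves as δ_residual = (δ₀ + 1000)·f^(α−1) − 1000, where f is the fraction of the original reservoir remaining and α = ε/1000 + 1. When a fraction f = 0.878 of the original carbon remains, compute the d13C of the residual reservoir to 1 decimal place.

-1.8 permil

Rayleigh residual: δ_res = (δ₀ + 1000)·f^(α−1) − 1000
α = ε/1000 + 1 = 0.97610, so α − 1 = -0.02390
f^(α−1) = 0.878^(-0.02390) = 1.003114
δ_res = (-4.9 + 1000) × 1.003114 − 1000 = 998.199 − 1000 = -1.80 permil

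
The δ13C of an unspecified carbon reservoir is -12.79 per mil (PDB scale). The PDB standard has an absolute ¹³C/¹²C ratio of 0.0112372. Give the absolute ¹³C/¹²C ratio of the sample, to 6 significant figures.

R_sample = R_standard × (δ13C/1000 + 1)
R_sample = 0.0112372 × (-12.79/1000 + 1) = 0.0112372 × 0.987210
R_sample = 0.0110935

0.0110935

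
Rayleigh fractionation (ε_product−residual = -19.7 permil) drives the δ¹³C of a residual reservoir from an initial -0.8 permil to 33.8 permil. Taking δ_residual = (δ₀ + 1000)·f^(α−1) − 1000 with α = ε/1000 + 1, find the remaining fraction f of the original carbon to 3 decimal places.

α − 1 = ε/1000 = -0.0197
(δ_res + 1000)/(δ₀ + 1000) = (33.8 + 1000)/(-0.8 + 1000) = 1033.8/999.2 = 1.034628
f = 1.034628^(1/-0.0197) = exp(ln(1.034628)/-0.0197) = exp(0.03404/-0.0197)
f = exp(-1.7280) = 0.1776

0.178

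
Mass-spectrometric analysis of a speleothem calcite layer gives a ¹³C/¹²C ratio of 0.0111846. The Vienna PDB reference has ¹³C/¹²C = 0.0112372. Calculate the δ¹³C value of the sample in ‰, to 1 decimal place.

-4.7‰

δ¹³C = (R_sample / R_standard − 1) × 1000
R_sample / R_standard = 0.0111846 / 0.0112372 = 0.995319
δ¹³C = (0.995319 − 1) × 1000 = -4.68‰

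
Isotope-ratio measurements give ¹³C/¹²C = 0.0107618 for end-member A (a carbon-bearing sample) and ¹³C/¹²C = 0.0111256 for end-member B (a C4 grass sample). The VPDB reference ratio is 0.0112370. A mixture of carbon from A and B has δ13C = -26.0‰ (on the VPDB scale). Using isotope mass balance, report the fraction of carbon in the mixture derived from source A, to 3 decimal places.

0.497

δ_A = (0.0107618/0.0112370 − 1)×1000 = (0.957711 − 1)×1000 = -42.289‰
δ_B = (0.0111256/0.0112370 − 1)×1000 = (0.990086 − 1)×1000 = -9.914‰
f_A = (δ_mix − δ_B)/(δ_A − δ_B) = (-26.0 − (-9.914))/(-42.289 − (-9.914))
f_A = -16.086 / -32.375 = 0.4969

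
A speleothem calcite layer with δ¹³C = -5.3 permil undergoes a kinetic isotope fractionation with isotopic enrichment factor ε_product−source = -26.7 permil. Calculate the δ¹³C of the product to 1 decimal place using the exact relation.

-31.9 permil

Exactly, δ_product = (δ_source + 1000)·(ε/1000 + 1) − 1000.
δ_product = (-5.3 + 1000) × (-26.7/1000 + 1) − 1000
δ_product = -31.86 permil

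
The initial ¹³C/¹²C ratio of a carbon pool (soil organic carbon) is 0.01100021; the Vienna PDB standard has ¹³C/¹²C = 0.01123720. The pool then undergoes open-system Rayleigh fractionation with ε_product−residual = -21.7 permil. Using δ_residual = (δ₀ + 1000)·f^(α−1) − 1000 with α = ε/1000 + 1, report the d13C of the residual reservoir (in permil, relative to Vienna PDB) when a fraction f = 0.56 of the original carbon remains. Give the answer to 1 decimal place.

-8.7 permil

δ₀ = (0.01100021/0.01123720 − 1)×1000 = (0.978910 − 1)×1000 = -21.090 permil
α − 1 = ε/1000 = -0.0217
f^(α−1) = 0.56^(-0.0217) = 1.012662
δ_res = (-21.090 + 1000) × 1.012662 − 1000 = 991.305 − 1000 = -8.70 permil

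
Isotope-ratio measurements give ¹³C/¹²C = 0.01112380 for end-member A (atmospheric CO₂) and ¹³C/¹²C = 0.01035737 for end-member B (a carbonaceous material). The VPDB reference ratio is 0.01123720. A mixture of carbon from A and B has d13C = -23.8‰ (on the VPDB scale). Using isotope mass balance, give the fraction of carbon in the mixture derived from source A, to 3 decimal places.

0.799

δ_A = (0.01112380/0.01123720 − 1)×1000 = (0.989909 − 1)×1000 = -10.091‰
δ_B = (0.01035737/0.01123720 − 1)×1000 = (0.921704 − 1)×1000 = -78.296‰
f_A = (δ_mix − δ_B)/(δ_A − δ_B) = (-23.8 − (-78.296))/(-10.091 − (-78.296))
f_A = 54.496 / 68.205 = 0.7990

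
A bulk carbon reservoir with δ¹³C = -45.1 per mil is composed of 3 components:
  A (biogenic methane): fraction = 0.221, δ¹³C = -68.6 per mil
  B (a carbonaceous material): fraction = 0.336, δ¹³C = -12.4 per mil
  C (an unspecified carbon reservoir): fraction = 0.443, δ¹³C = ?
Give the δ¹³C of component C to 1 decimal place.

Isotope mass balance: δ_bulk = Σ fᵢ·δᵢ.
-45.1 = 0.221×(-68.6) + 0.336×(-12.4) + 0.443×δ_C
0.443·δ_C = -45.1 − (-19.327) = -25.773
δ_C = -25.773 / 0.443 = -58.18 per mil

-58.2 per mil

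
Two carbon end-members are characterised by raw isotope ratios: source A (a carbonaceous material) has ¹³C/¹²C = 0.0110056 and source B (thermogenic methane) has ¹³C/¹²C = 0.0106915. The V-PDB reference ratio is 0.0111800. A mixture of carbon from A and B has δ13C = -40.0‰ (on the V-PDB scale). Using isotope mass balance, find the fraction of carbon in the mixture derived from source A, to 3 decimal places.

0.131

δ_A = (0.0110056/0.0111800 − 1)×1000 = (0.984401 − 1)×1000 = -15.599‰
δ_B = (0.0106915/0.0111800 − 1)×1000 = (0.956306 − 1)×1000 = -43.694‰
f_A = (δ_mix − δ_B)/(δ_A − δ_B) = (-40.0 − (-43.694))/(-15.599 − (-43.694))
f_A = 3.694 / 28.095 = 0.1315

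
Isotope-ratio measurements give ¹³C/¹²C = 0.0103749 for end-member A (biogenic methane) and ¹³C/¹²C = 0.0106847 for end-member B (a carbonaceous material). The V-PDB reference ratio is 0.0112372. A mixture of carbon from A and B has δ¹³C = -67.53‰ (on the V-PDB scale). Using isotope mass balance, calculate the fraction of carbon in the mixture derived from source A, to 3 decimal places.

0.666

δ_A = (0.0103749/0.0112372 − 1)×1000 = (0.923264 − 1)×1000 = -76.736‰
δ_B = (0.0106847/0.0112372 − 1)×1000 = (0.950833 − 1)×1000 = -49.167‰
f_A = (δ_mix − δ_B)/(δ_A − δ_B) = (-67.53 − (-49.167))/(-76.736 − (-49.167))
f_A = -18.363 / -27.569 = 0.6661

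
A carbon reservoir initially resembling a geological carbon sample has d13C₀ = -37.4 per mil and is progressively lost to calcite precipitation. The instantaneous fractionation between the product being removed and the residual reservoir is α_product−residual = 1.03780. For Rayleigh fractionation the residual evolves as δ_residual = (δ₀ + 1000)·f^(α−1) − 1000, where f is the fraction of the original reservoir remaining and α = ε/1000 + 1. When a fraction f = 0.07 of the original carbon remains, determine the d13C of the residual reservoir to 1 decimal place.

-129.5 per mil

Rayleigh residual: δ_res = (δ₀ + 1000)·f^(α−1) − 1000
α − 1 = 0.03780
f^(α−1) = 0.07^(0.03780) = 0.904367
δ_res = (-37.4 + 1000) × 0.904367 − 1000 = 870.544 − 1000 = -129.46 per mil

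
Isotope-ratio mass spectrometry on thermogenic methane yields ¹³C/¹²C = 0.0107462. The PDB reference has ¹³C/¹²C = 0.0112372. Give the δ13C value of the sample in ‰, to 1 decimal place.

-43.7‰

δ13C = (R_sample / R_standard − 1) × 1000
R_sample / R_standard = 0.0107462 / 0.0112372 = 0.956306
δ13C = (0.956306 − 1) × 1000 = -43.69‰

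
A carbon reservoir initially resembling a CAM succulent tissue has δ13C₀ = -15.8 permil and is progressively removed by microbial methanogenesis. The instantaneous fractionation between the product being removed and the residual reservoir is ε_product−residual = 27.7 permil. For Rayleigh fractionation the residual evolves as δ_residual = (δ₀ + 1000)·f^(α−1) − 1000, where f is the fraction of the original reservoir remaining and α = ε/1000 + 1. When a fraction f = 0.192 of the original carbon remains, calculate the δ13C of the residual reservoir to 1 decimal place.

-59.8 permil

Rayleigh residual: δ_res = (δ₀ + 1000)·f^(α−1) − 1000
α = ε/1000 + 1 = 1.02770, so α − 1 = 0.02770
f^(α−1) = 0.192^(0.02770) = 0.955317
δ_res = (-15.8 + 1000) × 0.955317 − 1000 = 940.223 − 1000 = -59.78 permil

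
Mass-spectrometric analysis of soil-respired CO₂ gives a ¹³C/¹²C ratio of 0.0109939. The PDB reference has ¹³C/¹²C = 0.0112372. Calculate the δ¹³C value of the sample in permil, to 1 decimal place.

δ¹³C = (R_sample / R_standard − 1) × 1000
R_sample / R_standard = 0.0109939 / 0.0112372 = 0.978349
δ¹³C = (0.978349 − 1) × 1000 = -21.65 permil

-21.7 permil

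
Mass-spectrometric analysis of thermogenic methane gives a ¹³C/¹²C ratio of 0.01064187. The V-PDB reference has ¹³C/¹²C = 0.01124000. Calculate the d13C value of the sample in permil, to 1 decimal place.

d13C = (R_sample / R_standard − 1) × 1000
R_sample / R_standard = 0.01064187 / 0.01124000 = 0.946786
d13C = (0.946786 − 1) × 1000 = -53.21 permil

-53.2 permil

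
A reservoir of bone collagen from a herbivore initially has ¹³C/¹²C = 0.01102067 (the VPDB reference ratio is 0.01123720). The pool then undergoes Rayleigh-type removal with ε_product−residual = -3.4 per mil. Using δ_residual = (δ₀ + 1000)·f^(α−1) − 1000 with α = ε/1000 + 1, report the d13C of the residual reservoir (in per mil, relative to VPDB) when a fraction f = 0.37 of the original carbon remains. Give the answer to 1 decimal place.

δ₀ = (0.01102067/0.01123720 − 1)×1000 = (0.980731 − 1)×1000 = -19.269 per mil
α − 1 = ε/1000 = -0.0034
f^(α−1) = 0.37^(-0.0034) = 1.003386
δ_res = (-19.269 + 1000) × 1.003386 − 1000 = 984.052 − 1000 = -15.95 per mil

-15.9 per mil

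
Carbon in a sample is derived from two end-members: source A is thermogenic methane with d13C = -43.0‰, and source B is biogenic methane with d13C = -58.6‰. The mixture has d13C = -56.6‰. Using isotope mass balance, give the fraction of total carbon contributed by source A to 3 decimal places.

δ_mix = f_A·δ_A + (1 − f_A)·δ_B  ⇒  f_A = (δ_mix − δ_B)/(δ_A − δ_B)
f_A = (-56.6 − (-58.6)) / (-43.0 − (-58.6))
f_A = 2.0 / 15.6 = 0.1282

0.128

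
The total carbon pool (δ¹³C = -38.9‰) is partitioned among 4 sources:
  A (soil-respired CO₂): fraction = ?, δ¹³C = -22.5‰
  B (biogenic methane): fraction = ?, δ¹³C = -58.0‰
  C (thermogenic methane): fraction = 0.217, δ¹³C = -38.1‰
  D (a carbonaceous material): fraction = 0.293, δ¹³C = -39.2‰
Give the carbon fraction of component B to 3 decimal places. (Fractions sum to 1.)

Let f_B and f_A be the unknown fractions; fractions sum to 1 so f_B + f_A = 0.490.
Mass balance: Σ fᵢ·δᵢ = δ_bulk ⇒ f_B·(-58.0) + f_A·(-22.5) = -38.9 − (-19.753) = -19.147
Substitute f_A = 0.490 − f_B:
f_B·(-58.0 − -22.5) = -19.147 − 0.490×(-22.5) = -8.122
f_B = -8.122 / -35.5 = 0.2288

0.229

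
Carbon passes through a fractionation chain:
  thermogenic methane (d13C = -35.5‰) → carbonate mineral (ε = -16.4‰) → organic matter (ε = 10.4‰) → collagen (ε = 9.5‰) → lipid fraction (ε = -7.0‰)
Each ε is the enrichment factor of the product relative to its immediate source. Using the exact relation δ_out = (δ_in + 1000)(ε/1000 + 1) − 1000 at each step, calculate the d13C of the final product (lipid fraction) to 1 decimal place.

-39.1‰

step 1: δ = (-35.50 + 1000)·(-16.4/1000 + 1) − 1000 = -51.32‰
step 2: δ = (-51.32 + 1000)·(10.4/1000 + 1) − 1000 = -41.45‰
step 3: δ = (-41.45 + 1000)·(9.5/1000 + 1) − 1000 = -32.35‰
step 4: δ = (-32.35 + 1000)·(-7.0/1000 + 1) − 1000 = -39.12‰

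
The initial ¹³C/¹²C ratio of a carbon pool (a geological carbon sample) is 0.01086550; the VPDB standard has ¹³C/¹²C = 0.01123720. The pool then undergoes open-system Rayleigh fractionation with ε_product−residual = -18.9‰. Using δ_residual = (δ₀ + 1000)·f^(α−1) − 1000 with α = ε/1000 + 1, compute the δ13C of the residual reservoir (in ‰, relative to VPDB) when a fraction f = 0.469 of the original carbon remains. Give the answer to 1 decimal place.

-19.1‰

δ₀ = (0.01086550/0.01123720 − 1)×1000 = (0.966922 − 1)×1000 = -33.078‰
α − 1 = ε/1000 = -0.0189
f^(α−1) = 0.469^(-0.0189) = 1.014413
δ_res = (-33.078 + 1000) × 1.014413 − 1000 = 980.859 − 1000 = -19.14‰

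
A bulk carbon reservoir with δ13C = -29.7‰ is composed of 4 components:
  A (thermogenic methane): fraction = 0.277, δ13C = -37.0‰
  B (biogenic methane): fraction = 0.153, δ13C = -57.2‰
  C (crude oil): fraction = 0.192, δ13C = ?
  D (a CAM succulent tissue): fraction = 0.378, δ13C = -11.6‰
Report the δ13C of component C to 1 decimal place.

Isotope mass balance: δ_bulk = Σ fᵢ·δᵢ.
-29.7 = 0.277×(-37.0) + 0.153×(-57.2) + 0.192×δ_C + 0.378×(-11.6)
0.192·δ_C = -29.7 − (-23.385) = -6.315
δ_C = -6.315 / 0.192 = -32.89‰

-32.9‰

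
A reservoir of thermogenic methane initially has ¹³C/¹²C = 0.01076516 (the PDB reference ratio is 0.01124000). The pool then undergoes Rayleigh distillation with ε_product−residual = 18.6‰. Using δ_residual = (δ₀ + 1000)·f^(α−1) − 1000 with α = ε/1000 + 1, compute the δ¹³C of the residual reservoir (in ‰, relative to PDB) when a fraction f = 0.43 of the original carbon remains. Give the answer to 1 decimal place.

-57.2‰

δ₀ = (0.01076516/0.01124000 − 1)×1000 = (0.957754 − 1)×1000 = -42.246‰
α − 1 = ε/1000 = 0.0186
f^(α−1) = 0.43^(0.0186) = 0.984425
δ_res = (-42.246 + 1000) × 0.984425 − 1000 = 942.837 − 1000 = -57.16‰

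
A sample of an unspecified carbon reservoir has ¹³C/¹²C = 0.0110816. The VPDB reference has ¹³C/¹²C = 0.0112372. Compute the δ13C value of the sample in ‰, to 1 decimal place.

-13.8‰

δ13C = (R_sample / R_standard − 1) × 1000
R_sample / R_standard = 0.0110816 / 0.0112372 = 0.986153
δ13C = (0.986153 − 1) × 1000 = -13.85‰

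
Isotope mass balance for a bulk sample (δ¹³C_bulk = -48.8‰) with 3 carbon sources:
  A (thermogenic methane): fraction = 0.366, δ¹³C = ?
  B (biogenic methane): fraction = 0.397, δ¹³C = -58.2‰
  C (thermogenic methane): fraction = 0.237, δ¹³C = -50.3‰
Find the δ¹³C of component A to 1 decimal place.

-37.6‰

Isotope mass balance: δ_bulk = Σ fᵢ·δᵢ.
-48.8 = 0.366×δ_A + 0.397×(-58.2) + 0.237×(-50.3)
0.366·δ_A = -48.8 − (-35.026) = -13.773
δ_A = -13.773 / 0.366 = -37.63‰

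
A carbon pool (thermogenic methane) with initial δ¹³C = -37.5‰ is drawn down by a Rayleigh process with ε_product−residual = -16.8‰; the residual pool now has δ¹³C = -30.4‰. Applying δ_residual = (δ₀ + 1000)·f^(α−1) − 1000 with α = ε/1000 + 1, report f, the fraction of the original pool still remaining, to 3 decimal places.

α − 1 = ε/1000 = -0.0168
(δ_res + 1000)/(δ₀ + 1000) = (-30.4 + 1000)/(-37.5 + 1000) = 969.6/962.5 = 1.007377
f = 1.007377^(1/-0.0168) = exp(ln(1.007377)/-0.0168) = exp(0.00735/-0.0168)
f = exp(-0.4375) = 0.6457

0.646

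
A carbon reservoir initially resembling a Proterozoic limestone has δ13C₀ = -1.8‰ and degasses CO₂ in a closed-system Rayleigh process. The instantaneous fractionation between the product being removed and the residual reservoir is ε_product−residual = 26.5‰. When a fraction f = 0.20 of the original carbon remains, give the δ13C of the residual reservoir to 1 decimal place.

-43.5‰

Rayleigh residual: δ_res = (δ₀ + 1000)·f^(α−1) − 1000
α = ε/1000 + 1 = 1.02650, so α − 1 = 0.02650
f^(α−1) = 0.20^(0.02650) = 0.958247
δ_res = (-1.8 + 1000) × 0.958247 − 1000 = 956.522 − 1000 = -43.48‰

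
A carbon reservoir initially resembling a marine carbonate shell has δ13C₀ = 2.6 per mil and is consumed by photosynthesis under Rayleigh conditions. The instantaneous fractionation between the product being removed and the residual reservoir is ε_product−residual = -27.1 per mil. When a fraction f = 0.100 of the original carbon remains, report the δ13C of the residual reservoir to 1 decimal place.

Rayleigh residual: δ_res = (δ₀ + 1000)·f^(α−1) − 1000
α = ε/1000 + 1 = 0.97290, so α − 1 = -0.02710
f^(α−1) = 0.100^(-0.02710) = 1.064388
δ_res = (2.6 + 1000) × 1.064388 − 1000 = 1067.155 − 1000 = 67.16 per mil

67.2 per mil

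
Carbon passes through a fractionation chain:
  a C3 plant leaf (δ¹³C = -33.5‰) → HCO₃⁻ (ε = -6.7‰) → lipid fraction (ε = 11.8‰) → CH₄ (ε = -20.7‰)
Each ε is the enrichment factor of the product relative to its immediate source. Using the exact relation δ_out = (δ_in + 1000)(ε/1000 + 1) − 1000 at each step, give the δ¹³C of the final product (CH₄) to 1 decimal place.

-48.8‰

step 1: δ = (-33.50 + 1000)·(-6.7/1000 + 1) − 1000 = -39.98‰
step 2: δ = (-39.98 + 1000)·(11.8/1000 + 1) − 1000 = -28.65‰
step 3: δ = (-28.65 + 1000)·(-20.7/1000 + 1) − 1000 = -48.75‰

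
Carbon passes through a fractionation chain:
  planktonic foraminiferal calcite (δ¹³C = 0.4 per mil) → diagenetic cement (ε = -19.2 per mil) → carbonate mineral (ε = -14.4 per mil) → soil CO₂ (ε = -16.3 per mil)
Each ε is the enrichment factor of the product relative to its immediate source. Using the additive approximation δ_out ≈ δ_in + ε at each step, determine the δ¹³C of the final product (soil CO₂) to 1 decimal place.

step 1: δ ≈ 0.4 + (-19.2) = -18.8 per mil
step 2: δ ≈ -18.8 + (-14.4) = -33.2 per mil
step 3: δ ≈ -33.2 + (-16.3) = -49.5 per mil

-49.5 per mil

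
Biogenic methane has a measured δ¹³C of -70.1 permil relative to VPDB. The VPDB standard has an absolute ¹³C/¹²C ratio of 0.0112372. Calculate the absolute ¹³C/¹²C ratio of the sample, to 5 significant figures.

R_sample = R_standard × (δ¹³C/1000 + 1)
R_sample = 0.0112372 × (-70.1/1000 + 1) = 0.0112372 × 0.929900
R_sample = 0.0104495

0.010449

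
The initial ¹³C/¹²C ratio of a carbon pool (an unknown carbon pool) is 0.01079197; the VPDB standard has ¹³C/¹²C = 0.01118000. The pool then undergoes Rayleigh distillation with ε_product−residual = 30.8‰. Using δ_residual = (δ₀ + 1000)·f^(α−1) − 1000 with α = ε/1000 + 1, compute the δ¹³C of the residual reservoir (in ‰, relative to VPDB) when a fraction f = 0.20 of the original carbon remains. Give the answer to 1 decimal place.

δ₀ = (0.01079197/0.01118000 − 1)×1000 = (0.965292 − 1)×1000 = -34.708‰
α − 1 = ε/1000 = 0.0308
f^(α−1) = 0.20^(0.0308) = 0.951638
δ_res = (-34.708 + 1000) × 0.951638 − 1000 = 918.609 − 1000 = -81.39‰

-81.4‰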